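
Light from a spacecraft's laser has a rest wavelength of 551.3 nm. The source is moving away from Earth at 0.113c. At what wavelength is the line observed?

617.6 nm

Relativistic Doppler for wavelength: λ' = λ₀ · √((1 + β)/(1 − β)).
λ' = 551.3 × √(1.1130/0.8870) = 551.3 × 1.12017 ≈ 617.6 nm.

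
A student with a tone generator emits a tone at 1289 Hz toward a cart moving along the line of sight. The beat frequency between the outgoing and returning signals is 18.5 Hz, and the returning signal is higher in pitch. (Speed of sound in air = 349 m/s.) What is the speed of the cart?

Double Doppler shift off a moving reflector: f₂ = f₀ · (v + u)/(v − u) (u > 0 toward emitter).
Returning signal is higher, so f₂ = f₀ + Δf = 1289 + 18.5 = 1307.5 Hz.
Rearranging, u = v · (f₂ − f₀)/(f₂ + f₀) = 349 × 18.5/2596.5 ≈ 2.49 m/s.
So the cart is moving at 2.49 m/s toward the emitter.

2.49 m/s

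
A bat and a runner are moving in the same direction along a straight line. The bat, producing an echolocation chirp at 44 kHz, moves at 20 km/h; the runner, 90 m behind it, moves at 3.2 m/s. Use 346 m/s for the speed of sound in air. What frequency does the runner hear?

20 km/h = 5.556 m/s.
The runner is behind, so the bat is moving away from it while the runner is moving toward the bat.
Both move, so f' = f · (v + v_o)/(v + v_s).
f' = 44 × (346 + 3.2)/(346 + 5.556) = 44 × 349.2/351.56 ≈ 43.7 kHz.

43.7 kHz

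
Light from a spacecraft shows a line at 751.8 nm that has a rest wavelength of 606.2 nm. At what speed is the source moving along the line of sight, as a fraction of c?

λ'/λ₀ = 1.2402 > 1 (redshift), so the source is receding.
λ'/λ₀ = √((1 + β)/(1 − β)) for a receding source ⇒ β = (r² − 1)/(r² + 1) with r = λ'/λ₀.
β = (1.5381 − 1)/(1.5381 + 1) ≈ 0.212.

0.212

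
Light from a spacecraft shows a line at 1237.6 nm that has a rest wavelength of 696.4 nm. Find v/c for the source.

λ'/λ₀ = 1.7771 > 1 (redshift), so the source is receding.
λ'/λ₀ = √((1 + β)/(1 − β)) for a receding source ⇒ β = (r² − 1)/(r² + 1) with r = λ'/λ₀.
β = (3.1582 − 1)/(3.1582 + 1) ≈ 0.519.

0.519c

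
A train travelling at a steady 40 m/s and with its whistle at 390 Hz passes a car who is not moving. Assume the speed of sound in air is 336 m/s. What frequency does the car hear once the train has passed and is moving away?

Receding: f₂ = f · v/(v + v_s) = 390 × 336/376 ≈ 349 Hz.

349 Hz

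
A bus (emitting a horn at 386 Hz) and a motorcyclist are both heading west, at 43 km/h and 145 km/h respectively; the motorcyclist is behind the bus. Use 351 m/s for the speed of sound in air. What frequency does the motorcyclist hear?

416 Hz

43 km/h = 11.94 m/s; 145 km/h = 40.28 m/s.
The motorcyclist is behind, so the bus is moving away from it while the motorcyclist is moving toward the bus.
With source receding and observer approaching, f' = f · (v + v_o)/(v + v_s).
f' = 386 × (351 + 40.28)/(351 + 11.94) = 386 × 391.28/362.94 ≈ 416 Hz.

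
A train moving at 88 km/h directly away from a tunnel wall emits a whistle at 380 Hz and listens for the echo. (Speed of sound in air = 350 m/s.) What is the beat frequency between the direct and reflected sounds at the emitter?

49.6 Hz

88 km/h = 24.44 m/s.
The tunnel wall receives the sound from a moving source: f₁ = f₀ · v/(v + v_e) = 380 × 350/374.44 ≈ 355.2 Hz.
On the return leg the train is a moving observer: f₂ = f₁ · (v − v_e)/v = 355.2 × 325.56/350 ≈ 330.4 Hz.
Beat against the emitted tone: |f₂ − f₀| = 2v_e·f₀/(v + v_e) = 2 × 24.44 × 380/374.44 ≈ 49.6 Hz.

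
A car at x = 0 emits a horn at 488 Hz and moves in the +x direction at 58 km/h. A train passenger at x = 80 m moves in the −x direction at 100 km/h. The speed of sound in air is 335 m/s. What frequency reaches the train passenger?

555 Hz

58 km/h = 16.11 m/s; 100 km/h = 27.78 m/s.
The observer lies on the +x side, so the source is heading toward the observer and the observer is heading toward the source.
With source approaching and observer approaching, f' = f · (v + v_o)/(v − v_s).
f' = 488 × (335 + 27.78)/(335 − 16.11) = 488 × 362.78/318.89 ≈ 555 Hz.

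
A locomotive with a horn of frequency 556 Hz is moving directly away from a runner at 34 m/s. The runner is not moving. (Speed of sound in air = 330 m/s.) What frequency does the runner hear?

504 Hz

Moving source, stationary observer: f' = f · v/(v + v_s) since the source is receding.
f' = 556 × 330/(330 + 34) = 556 × 330/364 ≈ 504 Hz.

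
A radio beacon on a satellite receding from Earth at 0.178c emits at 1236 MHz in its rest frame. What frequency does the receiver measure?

Relativistic Doppler for frequency: f' = f₀ · √((1 − β)/(1 + β)).
f' = 1236 × √(0.8220/1.1780) = 1236 × 0.83534 ≈ 1032.5 MHz.

1032.5 MHz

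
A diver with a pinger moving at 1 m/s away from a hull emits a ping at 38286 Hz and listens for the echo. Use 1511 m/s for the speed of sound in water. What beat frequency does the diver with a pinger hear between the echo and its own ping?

The hull receives the sound from a moving source: f₁ = f₀ · v/(v + v_e) = 38286 × 1511/1512 ≈ 38260.7 Hz.
On the return leg the diver with a pinger is a moving observer: f₂ = f₁ · (v − v_e)/v = 38260.7 × 1510/1511 ≈ 38235.4 Hz.
Equivalently f₂ = f₀ · (v − v_e)/(v + v_e).
Beat against the emitted tone: |f₂ − f₀| = 2v_e·f₀/(v + v_e) = 2 × 1 × 38286/1512 ≈ 50.6 Hz.

50.6 Hz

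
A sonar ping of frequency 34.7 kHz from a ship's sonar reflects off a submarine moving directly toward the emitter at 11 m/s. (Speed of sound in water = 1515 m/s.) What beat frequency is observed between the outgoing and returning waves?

The submarine first receives the wave as a moving observer: f₁ = f₀ · (v + u)/v = 34.7 × (1515 + 11)/1515 ≈ 34.952 kHz.
The reflection then acts as a moving source: f₂ = f₁ · v/(v − u) ≈ 35.208 kHz.
Equivalently f₂ = f₀ · (v + u)/(v − u).
Beat frequency (with f₀ = 34700 Hz): |f₂ − f₀| = 2u·f₀/(v − u) = 2 × 11 × 34700/1504 ≈ 508 Hz.

508 Hz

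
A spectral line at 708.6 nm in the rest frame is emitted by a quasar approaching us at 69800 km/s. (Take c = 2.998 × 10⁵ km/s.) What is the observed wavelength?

β = v/c = 69800/299800 = 0.2328.
Relativistic Doppler for wavelength: λ' = λ₀ · √((1 − β)/(1 + β)).
λ' = 708.6 × √(0.7672/1.2328) = 708.6 × 0.78886 ≈ 559.0 nm.

559.0 nm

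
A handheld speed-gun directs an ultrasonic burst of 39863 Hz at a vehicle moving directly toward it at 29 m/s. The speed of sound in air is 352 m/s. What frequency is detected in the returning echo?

At the vehicle (a moving observer), f₁ = f₀ · (v + u)/v = 39863 × 381/352 ≈ 43147 Hz.
On reflection it acts as a source moving toward the stationary detector: f₂ = f₁ · v/(v − u) = 43147 × 352/323 ≈ 47021 Hz.
Equivalently f₂ = f₀ · (v + u)/(v − u).

47021 Hz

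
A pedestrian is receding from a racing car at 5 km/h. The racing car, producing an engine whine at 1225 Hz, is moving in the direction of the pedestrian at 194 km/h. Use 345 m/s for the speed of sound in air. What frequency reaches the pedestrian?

1446 Hz

194 km/h = 53.89 m/s; 5 km/h = 1.389 m/s.
With source approaching and observer receding, f' = f · (v − v_o)/(v − v_s).
f' = 1225 × (345 − 1.389)/(345 − 53.89) = 1225 × 343.61/291.11 ≈ 1446 Hz.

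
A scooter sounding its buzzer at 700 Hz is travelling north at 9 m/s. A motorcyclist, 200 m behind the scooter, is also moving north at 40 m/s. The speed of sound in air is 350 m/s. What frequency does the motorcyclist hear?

760 Hz

The motorcyclist is behind, so the scooter is moving away from it while the motorcyclist is moving toward the scooter.
Both move, so f' = f · (v + v_o)/(v + v_s).
f' = 700 × (350 + 40)/(350 + 9) = 700 × 390/359 ≈ 760 Hz.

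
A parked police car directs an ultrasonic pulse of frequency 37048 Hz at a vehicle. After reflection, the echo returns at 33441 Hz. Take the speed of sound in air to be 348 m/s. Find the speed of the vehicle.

17.8 m/s

Double Doppler shift off a moving reflector: f₂ = f₀ · (v + u)/(v − u) (u > 0 toward emitter).
Rearranging, u = v · (f₂ − f₀)/(f₂ + f₀) = 348 × -3607/70489 ≈ -17.8 m/s.
So the vehicle is moving at 17.8 m/s away from the emitter.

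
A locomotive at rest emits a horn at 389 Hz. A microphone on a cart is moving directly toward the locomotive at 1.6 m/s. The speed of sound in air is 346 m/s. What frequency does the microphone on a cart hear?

391 Hz

Only the observer moves, toward the source, so f' = f · (v + v_o)/v.
f' = 389 × (346 + 1.6)/346 = 389 × 347.6/346 ≈ 391 Hz.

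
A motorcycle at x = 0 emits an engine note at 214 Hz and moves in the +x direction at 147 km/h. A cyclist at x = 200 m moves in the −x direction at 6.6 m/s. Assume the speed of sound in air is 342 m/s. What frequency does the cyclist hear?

147 km/h = 40.83 m/s.
The observer lies on the +x side, so the source is heading toward the observer and the observer is heading toward the source.
General Doppler shift: f' = f · (v + v_o)/(v − v_s).
f' = 214 × (342 + 6.6)/(342 − 40.83) = 214 × 348.6/301.17 ≈ 248 Hz.

248 Hz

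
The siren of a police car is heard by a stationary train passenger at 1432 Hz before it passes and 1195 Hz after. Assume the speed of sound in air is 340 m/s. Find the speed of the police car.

31 m/s

f₁/f₂ = (v + v_s)/(v − v_s), so v_s = v · (f₁ − f₂)/(f₁ + f₂).
v_s = 340 × (1432 − 1195)/(1432 + 1195) = 340 × 237/2627 ≈ 31 m/s.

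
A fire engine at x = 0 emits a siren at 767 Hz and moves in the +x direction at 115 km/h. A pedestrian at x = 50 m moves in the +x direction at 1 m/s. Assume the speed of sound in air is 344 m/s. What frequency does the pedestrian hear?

115 km/h = 31.94 m/s.
The observer lies on the +x side, so the source is heading toward the observer and the observer is heading away from the source.
Both move, so f' = f · (v − v_o)/(v − v_s).
f' = 767 × (344 − 1)/(344 − 31.94) = 767 × 343/312.06 ≈ 843 Hz.

843 Hz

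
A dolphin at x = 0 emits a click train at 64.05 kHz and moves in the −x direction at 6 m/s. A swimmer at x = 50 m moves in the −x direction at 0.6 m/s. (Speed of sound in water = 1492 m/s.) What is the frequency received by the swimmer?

The observer lies on the +x side, so the source is heading away from the observer and the observer is heading toward the source.
General Doppler shift: f' = f · (v + v_o)/(v + v_s).
f' = 64.05 × (1492 + 0.6)/(1492 + 6) = 64.05 × 1492.6/1498 ≈ 63.8 kHz.

63.8 kHz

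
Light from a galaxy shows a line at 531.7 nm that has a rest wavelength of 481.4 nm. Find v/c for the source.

0.099c

λ'/λ₀ = 1.1045 > 1 (redshift), so the source is receding.
λ'/λ₀ = √((1 + β)/(1 − β)) for a receding source ⇒ β = (r² − 1)/(r² + 1) with r = λ'/λ₀.
β = (1.2199 − 1)/(1.2199 + 1) ≈ 0.099.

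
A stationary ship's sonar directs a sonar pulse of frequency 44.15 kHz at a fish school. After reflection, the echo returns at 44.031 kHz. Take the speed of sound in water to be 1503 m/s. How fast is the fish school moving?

2.03 m/s

Double Doppler shift off a moving reflector: f₂ = f₀ · (v + u)/(v − u) (u > 0 toward emitter).
Rearranging, u = v · (f₂ − f₀)/(f₂ + f₀) = 1503 × -0.119/88.181 ≈ -2.03 m/s.
So the fish school is moving at 2.03 m/s away from the emitter.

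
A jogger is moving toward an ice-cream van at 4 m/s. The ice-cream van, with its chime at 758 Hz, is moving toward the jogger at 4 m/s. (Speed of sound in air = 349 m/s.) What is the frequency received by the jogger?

776 Hz

General Doppler shift: f' = f · (v + v_o)/(v − v_s).
f' = 758 × (349 + 4)/(349 − 4) = 758 × 353/345 ≈ 776 Hz.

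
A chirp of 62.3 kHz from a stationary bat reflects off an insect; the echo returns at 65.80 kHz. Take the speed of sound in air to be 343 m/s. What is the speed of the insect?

9.4 m/s

Double Doppler shift off a moving reflector: f₂ = f₀ · (v + u)/(v − u) (u > 0 toward emitter).
Rearranging, u = v · (f₂ − f₀)/(f₂ + f₀) = 343 × 3.50/128.10 ≈ 9.4 m/s.
So the insect is moving at 9.4 m/s toward the emitter.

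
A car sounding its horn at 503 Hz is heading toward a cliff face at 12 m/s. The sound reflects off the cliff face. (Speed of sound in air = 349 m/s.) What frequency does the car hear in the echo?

539 Hz

The cliff face receives the sound from a moving source: f₁ = f₀ · v/(v − v_e) = 503 × 349/337 ≈ 521 Hz.
On the return leg the car is a moving observer: f₂ = f₁ · (v + v_e)/v = 521 × 361/349 ≈ 539 Hz.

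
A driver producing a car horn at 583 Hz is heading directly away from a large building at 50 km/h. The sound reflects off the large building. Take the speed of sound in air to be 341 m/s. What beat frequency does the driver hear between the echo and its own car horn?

50 km/h = 13.89 m/s.
The large building receives the sound from a moving source: f₁ = f₀ · v/(v + v_e) = 583 × 341/354.89 ≈ 560.2 Hz.
On the return leg the driver is a moving observer: f₂ = f₁ · (v − v_e)/v = 560.2 × 327.11/341 ≈ 537.4 Hz.
Beat against the emitted tone: |f₂ − f₀| = 2v_e·f₀/(v + v_e) = 2 × 13.89 × 583/354.89 ≈ 45.6 Hz.

45.6 Hz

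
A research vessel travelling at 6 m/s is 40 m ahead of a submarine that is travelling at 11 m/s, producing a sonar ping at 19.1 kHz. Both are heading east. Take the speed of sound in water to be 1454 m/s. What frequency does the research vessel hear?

The research vessel is ahead, so the submarine is moving toward it while the research vessel is moving away from the submarine.
General Doppler shift: f' = f · (v − v_o)/(v − v_s).
f' = 19.1 × (1454 − 6)/(1454 − 11) = 19.1 × 1448/1443 ≈ 19.17 kHz.

19.17 kHz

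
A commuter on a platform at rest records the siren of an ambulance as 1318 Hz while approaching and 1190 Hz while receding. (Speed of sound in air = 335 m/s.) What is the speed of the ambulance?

f₁/f₂ = (v + v_s)/(v − v_s), so v_s = v · (f₁ − f₂)/(f₁ + f₂).
v_s = 335 × (1318 − 1190)/(1318 + 1190) = 335 × 128/2508 ≈ 17.1 m/s.

17.1 m/s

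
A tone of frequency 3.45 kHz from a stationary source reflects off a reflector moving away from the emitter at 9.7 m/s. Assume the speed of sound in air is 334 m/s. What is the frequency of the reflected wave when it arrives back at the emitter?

3.26 kHz

At the reflector (a moving observer), f₁ = f₀ · (v − u)/v = 3.45 × 324.3/334 ≈ 3.35 kHz.
The reflection then acts as a moving source: f₂ = f₁ · v/(v + u) ≈ 3.26 kHz.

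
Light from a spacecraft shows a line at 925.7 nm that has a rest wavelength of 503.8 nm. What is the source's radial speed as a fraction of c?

λ'/λ₀ = 1.8374 > 1 (redshift), so the source is receding.
λ'/λ₀ = √((1 + β)/(1 − β)) for a receding source ⇒ β = (r² − 1)/(r² + 1) with r = λ'/λ₀.
β = (3.3762 − 1)/(3.3762 + 1) ≈ 0.543.

0.543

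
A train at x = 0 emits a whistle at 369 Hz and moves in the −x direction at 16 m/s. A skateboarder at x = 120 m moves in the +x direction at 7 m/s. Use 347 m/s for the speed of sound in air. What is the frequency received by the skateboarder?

346 Hz

The observer lies on the +x side, so the source is heading away from the observer and the observer is heading away from the source.
General Doppler shift: f' = f · (v − v_o)/(v + v_s).
f' = 369 × (347 − 7)/(347 + 16) = 369 × 340/363 ≈ 346 Hz.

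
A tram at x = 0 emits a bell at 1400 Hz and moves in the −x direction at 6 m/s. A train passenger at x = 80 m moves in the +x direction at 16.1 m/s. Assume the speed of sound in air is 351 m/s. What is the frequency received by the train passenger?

The observer lies on the +x side, so the source is heading away from the observer and the observer is heading away from the source.
Both move, so f' = f · (v − v_o)/(v + v_s).
f' = 1400 × (351 − 16.1)/(351 + 6) = 1400 × 334.9/357 ≈ 1313 Hz.

1313 Hz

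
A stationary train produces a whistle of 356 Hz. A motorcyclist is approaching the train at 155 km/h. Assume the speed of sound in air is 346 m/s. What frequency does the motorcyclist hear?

400 Hz

155 km/h = 43.06 m/s.
Only the observer moves, toward the source, so f' = f · (v + v_o)/v.
f' = 356 × (346 + 43.06)/346 = 356 × 389.06/346 ≈ 400 Hz.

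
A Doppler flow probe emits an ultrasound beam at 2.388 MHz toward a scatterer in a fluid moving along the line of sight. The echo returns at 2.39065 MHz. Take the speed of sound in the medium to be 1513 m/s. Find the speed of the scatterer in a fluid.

0.84 m/s

Double Doppler shift off a moving reflector: f₂ = f₀ · (v + u)/(v − u) (u > 0 toward emitter).
Rearranging, u = v · (f₂ − f₀)/(f₂ + f₀) = 1513 × 0.00265/4.77865 ≈ 0.84 m/s.
So the scatterer in a fluid is moving at 0.84 m/s toward the emitter.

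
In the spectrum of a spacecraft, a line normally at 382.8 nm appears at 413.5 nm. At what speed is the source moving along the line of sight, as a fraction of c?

0.077

λ'/λ₀ = 1.0802 > 1 (redshift), so the source is receding.
λ'/λ₀ = √((1 + β)/(1 − β)) for a receding source ⇒ β = (r² − 1)/(r² + 1) with r = λ'/λ₀.
β = (1.1668 − 1)/(1.1668 + 1) ≈ 0.077.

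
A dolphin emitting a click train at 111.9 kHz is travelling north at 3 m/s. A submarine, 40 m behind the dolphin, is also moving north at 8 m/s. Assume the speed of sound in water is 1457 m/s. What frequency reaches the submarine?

The submarine is behind, so the dolphin is moving away from it while the submarine is moving toward the dolphin.
With source receding and observer approaching, f' = f · (v + v_o)/(v + v_s).
f' = 111.9 × (1457 + 8)/(1457 + 3) = 111.9 × 1465/1460 ≈ 112.3 kHz.

112.3 kHz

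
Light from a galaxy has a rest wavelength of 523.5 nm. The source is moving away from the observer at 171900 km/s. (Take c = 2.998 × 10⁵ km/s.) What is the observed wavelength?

β = v/c = 171900/299800 = 0.5734.
Relativistic Doppler for wavelength: λ' = λ₀ · √((1 + β)/(1 − β)).
λ' = 523.5 × √(1.5734/0.4266) = 523.5 × 1.92043 ≈ 1005.3 nm.

1005.3 nm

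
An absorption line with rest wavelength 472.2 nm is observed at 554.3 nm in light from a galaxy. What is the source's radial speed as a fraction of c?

λ'/λ₀ = 1.1739 > 1 (redshift), so the source is receding.
λ'/λ₀ = √((1 + β)/(1 − β)) for a receding source ⇒ β = (r² − 1)/(r² + 1) with r = λ'/λ₀.
β = (1.3780 − 1)/(1.3780 + 1) ≈ 0.159.

0.159c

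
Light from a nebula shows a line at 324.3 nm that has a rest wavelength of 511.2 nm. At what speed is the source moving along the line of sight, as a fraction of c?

λ'/λ₀ = 0.6344 < 1 (blueshift), so the source is approaching.
λ'/λ₀ = √((1 − β)/(1 + β)) for an approaching source ⇒ β = (1 − r²)/(1 + r²) with r = λ'/λ₀.
β = (1 − 0.4025)/(1 + 0.4025) ≈ 0.426.

0.426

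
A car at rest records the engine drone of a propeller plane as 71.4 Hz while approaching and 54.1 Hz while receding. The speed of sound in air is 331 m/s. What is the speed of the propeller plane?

46 m/s

f₁/f₂ = (v + v_s)/(v − v_s), so v_s = v · (f₁ − f₂)/(f₁ + f₂).
v_s = 331 × (71.4 − 54.1)/(71.4 + 54.1) = 331 × 17.3/125.5 ≈ 46 m/s.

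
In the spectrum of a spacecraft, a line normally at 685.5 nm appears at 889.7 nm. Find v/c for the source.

λ'/λ₀ = 1.2979 > 1 (redshift), so the source is receding.
λ'/λ₀ = √((1 + β)/(1 − β)) for a receding source ⇒ β = (r² − 1)/(r² + 1) with r = λ'/λ₀.
β = (1.6845 − 1)/(1.6845 + 1) ≈ 0.255.

0.255c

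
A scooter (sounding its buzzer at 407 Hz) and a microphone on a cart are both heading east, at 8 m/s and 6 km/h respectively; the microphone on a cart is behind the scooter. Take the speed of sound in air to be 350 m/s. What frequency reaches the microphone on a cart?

400 Hz

6 km/h = 1.667 m/s.
The microphone on a cart is behind, so the scooter is moving away from it while the microphone on a cart is moving toward the scooter.
General Doppler shift: f' = f · (v + v_o)/(v + v_s).
f' = 407 × (350 + 1.667)/(350 + 8) = 407 × 351.67/358 ≈ 400 Hz.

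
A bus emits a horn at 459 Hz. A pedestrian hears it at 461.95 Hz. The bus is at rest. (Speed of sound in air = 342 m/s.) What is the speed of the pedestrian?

f' > f, so the pedestrian is approaching.
f' = f · (v + v_o)/v ⇒ v_o = v · |f'/f − 1|.
v_o = 342 × |461.95/459 − 1| = 342 × 0.006427 ≈ 2.20 m/s.

2.20 m/s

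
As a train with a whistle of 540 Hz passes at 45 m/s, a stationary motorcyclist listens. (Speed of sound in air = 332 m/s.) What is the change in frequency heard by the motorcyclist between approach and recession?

149 Hz

Approaching: f₁ = f · v/(v − v_s) = 540 × 332/287 ≈ 625 Hz.
Receding: f₂ = f · v/(v + v_s) = 540 × 332/377 ≈ 476 Hz.
Drop: f₁ − f₂ = 2f·v·v_s/(v² − v_s²) = 2 × 540 × 332 × 45/(332² − 45²) ≈ 149 Hz.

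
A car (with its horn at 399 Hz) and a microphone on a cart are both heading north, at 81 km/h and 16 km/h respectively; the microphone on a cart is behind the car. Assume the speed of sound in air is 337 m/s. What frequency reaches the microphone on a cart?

81 km/h = 22.5 m/s; 16 km/h = 4.444 m/s.
The microphone on a cart is behind, so the car is moving away from it while the microphone on a cart is moving toward the car.
With source receding and observer approaching, f' = f · (v + v_o)/(v + v_s).
f' = 399 × (337 + 4.444)/(337 + 22.5) = 399 × 341.44/359.5 ≈ 379 Hz.

379 Hz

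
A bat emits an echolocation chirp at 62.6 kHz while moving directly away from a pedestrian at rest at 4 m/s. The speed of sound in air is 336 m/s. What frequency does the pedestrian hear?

61.9 kHz

Moving source, stationary observer: f' = f · v/(v + v_s) since the source is receding.
f' = 62.6 × 336/(336 + 4) = 62.6 × 336/340 ≈ 61.9 kHz.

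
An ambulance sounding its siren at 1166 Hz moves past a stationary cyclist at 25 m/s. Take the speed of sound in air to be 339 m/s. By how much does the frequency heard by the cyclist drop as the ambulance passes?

Approaching: f₁ = f · v/(v − v_s) = 1166 × 339/314 ≈ 1259 Hz.
Receding: f₂ = f · v/(v + v_s) = 1166 × 339/364 ≈ 1086 Hz.
Drop: f₁ − f₂ = 2f·v·v_s/(v² − v_s²) = 2 × 1166 × 339 × 25/(339² − 25²) ≈ 173 Hz.

173 Hz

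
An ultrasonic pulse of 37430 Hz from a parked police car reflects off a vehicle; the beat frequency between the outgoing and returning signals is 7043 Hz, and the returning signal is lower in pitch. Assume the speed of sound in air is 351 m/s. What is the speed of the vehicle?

Double Doppler shift off a moving reflector: f₂ = f₀ · (v + u)/(v − u) (u > 0 toward emitter).
Returning signal is lower, so f₂ = f₀ − Δf = 37430 − 7043 = 30387 Hz.
Rearranging, u = v · (f₂ − f₀)/(f₂ + f₀) = 351 × -7043/67817 ≈ -36 m/s.
So the vehicle is moving at 36 m/s away from the emitter.

36 m/s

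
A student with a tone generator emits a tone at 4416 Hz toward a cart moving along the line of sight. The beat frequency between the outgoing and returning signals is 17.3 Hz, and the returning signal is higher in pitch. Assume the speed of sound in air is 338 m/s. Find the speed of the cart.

0.66 m/s

Double Doppler shift off a moving reflector: f₂ = f₀ · (v + u)/(v − u) (u > 0 toward emitter).
Returning signal is higher, so f₂ = f₀ + Δf = 4416 + 17.3 = 4433.3 Hz.
Rearranging, u = v · (f₂ − f₀)/(f₂ + f₀) = 338 × 17.3/8849.3 ≈ 0.66 m/s.
So the cart is moving at 0.66 m/s toward the emitter.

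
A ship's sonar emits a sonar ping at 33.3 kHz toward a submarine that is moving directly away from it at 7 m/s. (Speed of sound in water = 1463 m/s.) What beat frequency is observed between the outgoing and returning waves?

317 Hz

At the submarine (a moving observer), f₁ = f₀ · (v − u)/v = 33.3 × 1456/1463 ≈ 33.141 kHz.
The reflection then acts as a moving source: f₂ = f₁ · v/(v + u) ≈ 32.983 kHz.
Beat frequency (with f₀ = 33300 Hz): |f₂ − f₀| = 2u·f₀/(v + u) = 2 × 7 × 33300/1470 ≈ 317 Hz.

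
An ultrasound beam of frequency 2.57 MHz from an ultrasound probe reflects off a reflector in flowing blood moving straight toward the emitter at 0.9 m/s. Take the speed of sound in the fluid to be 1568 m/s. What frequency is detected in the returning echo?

2.573 MHz

The reflector in flowing blood first receives the wave as a moving observer: f₁ = f₀ · (v + u)/v = 2.57 × (1568 + 0.9)/1568 ≈ 2.571 MHz.
The reflection then acts as a moving source: f₂ = f₁ · v/(v − u) ≈ 2.573 MHz.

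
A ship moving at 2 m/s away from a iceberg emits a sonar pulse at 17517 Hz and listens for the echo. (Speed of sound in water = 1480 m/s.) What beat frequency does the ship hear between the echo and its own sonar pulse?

The iceberg receives the sound from a moving source: f₁ = f₀ · v/(v + v_e) = 17517 × 1480/1482 ≈ 17493.4 Hz.
On the return leg the ship is a moving observer: f₂ = f₁ · (v − v_e)/v = 17493.4 × 1478/1480 ≈ 17469.7 Hz.
Beat against the emitted tone: |f₂ − f₀| = 2v_e·f₀/(v + v_e) = 2 × 2 × 17517/1482 ≈ 47.3 Hz.

47.3 Hz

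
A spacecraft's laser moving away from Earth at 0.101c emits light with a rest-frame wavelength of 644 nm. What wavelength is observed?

712.7 nm

Relativistic Doppler for wavelength: λ' = λ₀ · √((1 + β)/(1 − β)).
λ' = 644 × √(1.1010/0.8990) = 644 × 1.10666 ≈ 712.7 nm.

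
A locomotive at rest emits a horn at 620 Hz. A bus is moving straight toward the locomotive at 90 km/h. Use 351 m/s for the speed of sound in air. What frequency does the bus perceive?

90 km/h = 25 m/s.
Moving observer, stationary source: f' = f · (v + v_o)/v.
f' = 620 × (351 + 25)/351 = 620 × 376/351 ≈ 664 Hz.

664 Hz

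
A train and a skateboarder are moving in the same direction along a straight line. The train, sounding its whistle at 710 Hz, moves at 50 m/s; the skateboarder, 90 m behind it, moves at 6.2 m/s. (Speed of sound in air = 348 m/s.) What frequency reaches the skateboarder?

632 Hz

The skateboarder is behind, so the train is moving away from it while the skateboarder is moving toward the train.
Both move, so f' = f · (v + v_o)/(v + v_s).
f' = 710 × (348 + 6.2)/(348 + 50) = 710 × 354.2/398 ≈ 632 Hz.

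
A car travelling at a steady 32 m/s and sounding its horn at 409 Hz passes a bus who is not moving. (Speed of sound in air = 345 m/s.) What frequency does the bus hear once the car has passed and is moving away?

374 Hz

Receding: f₂ = f · v/(v + v_s) = 409 × 345/377 ≈ 374 Hz.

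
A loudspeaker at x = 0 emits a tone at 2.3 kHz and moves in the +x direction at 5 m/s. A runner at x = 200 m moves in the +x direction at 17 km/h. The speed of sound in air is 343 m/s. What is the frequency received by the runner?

2.30 kHz

17 km/h = 4.722 m/s.
The observer lies on the +x side, so the source is heading toward the observer and the observer is heading away from the source.
General Doppler shift: f' = f · (v − v_o)/(v − v_s).
f' = 2.3 × (343 − 4.722)/(343 − 5) = 2.3 × 338.28/338 ≈ 2.30 kHz.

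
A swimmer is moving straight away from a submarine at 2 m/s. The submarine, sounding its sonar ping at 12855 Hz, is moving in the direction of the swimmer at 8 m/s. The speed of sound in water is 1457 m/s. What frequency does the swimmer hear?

General Doppler shift: f' = f · (v − v_o)/(v − v_s).
f' = 12855 × (1457 − 2)/(1457 − 8) = 12855 × 1455/1449 ≈ 12908 Hz.

12908 Hz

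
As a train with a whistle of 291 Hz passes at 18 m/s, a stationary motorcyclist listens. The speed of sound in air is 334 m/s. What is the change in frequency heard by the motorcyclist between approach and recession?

31.5 Hz

Approaching: f₁ = f · v/(v − v_s) = 291 × 334/316 ≈ 307.6 Hz.
Receding: f₂ = f · v/(v + v_s) = 291 × 334/352 ≈ 276.1 Hz.
Drop: f₁ − f₂ = 2f·v·v_s/(v² − v_s²) = 2 × 291 × 334 × 18/(334² − 18²) ≈ 31.5 Hz.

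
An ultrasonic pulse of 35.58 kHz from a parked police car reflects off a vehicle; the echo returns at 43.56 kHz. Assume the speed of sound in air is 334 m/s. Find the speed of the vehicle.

34 m/s

Double Doppler shift off a moving reflector: f₂ = f₀ · (v + u)/(v − u) (u > 0 toward emitter).
Rearranging, u = v · (f₂ − f₀)/(f₂ + f₀) = 334 × 7.98/79.14 ≈ 34 m/s.
So the vehicle is moving at 34 m/s toward the emitter.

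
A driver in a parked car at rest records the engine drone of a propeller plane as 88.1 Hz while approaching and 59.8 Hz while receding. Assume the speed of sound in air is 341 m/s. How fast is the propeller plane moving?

65 m/s

f₁/f₂ = (v + v_s)/(v − v_s), so v_s = v · (f₁ − f₂)/(f₁ + f₂).
v_s = 341 × (88.1 − 59.8)/(88.1 + 59.8) = 341 × 28.3/147.9 ≈ 65 m/s.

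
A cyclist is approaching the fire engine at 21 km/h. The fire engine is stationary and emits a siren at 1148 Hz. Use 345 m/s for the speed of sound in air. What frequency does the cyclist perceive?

1167 Hz

21 km/h = 5.833 m/s.
Moving observer, stationary source: f' = f · (v + v_o)/v.
f' = 1148 × (345 + 5.833)/345 = 1148 × 350.83/345 ≈ 1167 Hz.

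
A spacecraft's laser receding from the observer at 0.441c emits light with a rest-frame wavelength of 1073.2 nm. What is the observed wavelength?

Relativistic Doppler for wavelength: λ' = λ₀ · √((1 + β)/(1 − β)).
λ' = 1073.2 × √(1.4410/0.5590) = 1073.2 × 1.60556 ≈ 1723.1 nm.

1723.1 nm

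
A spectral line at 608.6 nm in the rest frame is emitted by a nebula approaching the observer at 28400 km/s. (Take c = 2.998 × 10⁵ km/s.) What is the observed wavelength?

553.4 nm

β = v/c = 28400/299800 = 0.0947.
Relativistic Doppler for wavelength: λ' = λ₀ · √((1 − β)/(1 + β)).
λ' = 608.6 × √(0.9053/1.0947) = 608.6 × 0.90936 ≈ 553.4 nm.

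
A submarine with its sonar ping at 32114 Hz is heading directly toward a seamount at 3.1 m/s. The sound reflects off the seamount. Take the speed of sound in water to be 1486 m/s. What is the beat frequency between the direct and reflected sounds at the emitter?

The seamount receives the sound from a moving source: f₁ = f₀ · v/(v − v_e) = 32114 × 1486/1482.9 ≈ 32181.1 Hz.
On the return leg the submarine is a moving observer: f₂ = f₁ · (v + v_e)/v = 32181.1 × 1489.1/1486 ≈ 32248.3 Hz.
Beat against the emitted tone: |f₂ − f₀| = 2v_e·f₀/(v − v_e) = 2 × 3.1 × 32114/1482.9 ≈ 134 Hz.

134 Hz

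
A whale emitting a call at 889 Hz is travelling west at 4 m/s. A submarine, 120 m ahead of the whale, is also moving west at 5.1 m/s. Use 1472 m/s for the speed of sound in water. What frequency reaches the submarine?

The submarine is ahead, so the whale is moving toward it while the submarine is moving away from the whale.
Both move, so f' = f · (v − v_o)/(v − v_s).
f' = 889 × (1472 − 5.1)/(1472 − 4) = 889 × 1466.9/1468 ≈ 888 Hz.

888 Hz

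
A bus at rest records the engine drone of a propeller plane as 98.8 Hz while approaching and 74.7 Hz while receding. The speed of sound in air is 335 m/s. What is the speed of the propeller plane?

47 m/s

f₁/f₂ = (v + v_s)/(v − v_s), so v_s = v · (f₁ − f₂)/(f₁ + f₂).
v_s = 335 × (98.8 − 74.7)/(98.8 + 74.7) = 335 × 24.1/173.5 ≈ 47 m/s.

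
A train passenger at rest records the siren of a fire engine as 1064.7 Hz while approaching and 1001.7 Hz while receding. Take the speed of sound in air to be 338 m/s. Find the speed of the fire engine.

f₁/f₂ = (v + v_s)/(v − v_s), so v_s = v · (f₁ − f₂)/(f₁ + f₂).
v_s = 338 × (1064.7 − 1001.7)/(1064.7 + 1001.7) = 338 × 63.0/2066.4 ≈ 10.3 m/s.

10.3 m/s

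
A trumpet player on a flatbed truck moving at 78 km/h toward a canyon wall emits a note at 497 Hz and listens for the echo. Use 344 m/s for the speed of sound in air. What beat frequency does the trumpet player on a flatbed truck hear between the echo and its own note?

78 km/h = 21.67 m/s.
The canyon wall receives the sound from a moving source: f₁ = f₀ · v/(v − v_e) = 497 × 344/322.33 ≈ 530.4 Hz.
On the return leg the trumpet player on a flatbed truck is a moving observer: f₂ = f₁ · (v + v_e)/v = 530.4 × 365.67/344 ≈ 563.8 Hz.
Beat against the emitted tone: |f₂ − f₀| = 2v_e·f₀/(v − v_e) = 2 × 21.67 × 497/322.33 ≈ 67 Hz.

67 Hz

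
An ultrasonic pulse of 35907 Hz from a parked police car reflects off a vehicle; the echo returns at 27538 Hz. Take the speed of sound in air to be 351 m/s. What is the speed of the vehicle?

46 m/s

Double Doppler shift off a moving reflector: f₂ = f₀ · (v + u)/(v − u) (u > 0 toward emitter).
Rearranging, u = v · (f₂ − f₀)/(f₂ + f₀) = 351 × -8369/63445 ≈ -46 m/s.
So the vehicle is moving at 46 m/s away from the emitter.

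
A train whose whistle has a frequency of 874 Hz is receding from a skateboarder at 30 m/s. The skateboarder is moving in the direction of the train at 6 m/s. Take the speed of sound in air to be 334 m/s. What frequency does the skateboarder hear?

Both move, so f' = f · (v + v_o)/(v + v_s).
f' = 874 × (334 + 6)/(334 + 30) = 874 × 340/364 ≈ 816 Hz.

816 Hz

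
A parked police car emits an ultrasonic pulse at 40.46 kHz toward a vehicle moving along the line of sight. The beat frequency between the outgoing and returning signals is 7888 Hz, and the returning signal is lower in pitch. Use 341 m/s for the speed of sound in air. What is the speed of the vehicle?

37 m/s

Double Doppler shift off a moving reflector: f₂ = f₀ · (v + u)/(v − u) (u > 0 toward emitter).
Returning signal is lower, so f₂ = f₀ − Δf = 40460 − 7888 = 32572 Hz.
Rearranging, u = v · (f₂ − f₀)/(f₂ + f₀) = 341 × -7888/73032 ≈ -37 m/s.
So the vehicle is moving at 37 m/s away from the emitter.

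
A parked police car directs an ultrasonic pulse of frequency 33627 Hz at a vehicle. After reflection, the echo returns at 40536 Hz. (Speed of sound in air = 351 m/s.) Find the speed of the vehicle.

33 m/s

Double Doppler shift off a moving reflector: f₂ = f₀ · (v + u)/(v − u) (u > 0 toward emitter).
Rearranging, u = v · (f₂ − f₀)/(f₂ + f₀) = 351 × 6909/74163 ≈ 33 m/s.
So the vehicle is moving at 33 m/s toward the emitter.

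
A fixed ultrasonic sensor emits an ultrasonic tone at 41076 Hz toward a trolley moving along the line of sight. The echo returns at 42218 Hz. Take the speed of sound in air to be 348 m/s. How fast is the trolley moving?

4.8 m/s

Double Doppler shift off a moving reflector: f₂ = f₀ · (v + u)/(v − u) (u > 0 toward emitter).
Rearranging, u = v · (f₂ − f₀)/(f₂ + f₀) = 348 × 1142/83294 ≈ 4.8 m/s.
So the trolley is moving at 4.8 m/s toward the emitter.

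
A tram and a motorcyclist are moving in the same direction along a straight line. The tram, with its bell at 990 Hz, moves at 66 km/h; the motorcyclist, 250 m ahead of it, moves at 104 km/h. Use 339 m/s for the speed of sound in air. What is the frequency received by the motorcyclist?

66 km/h = 18.33 m/s; 104 km/h = 28.89 m/s.
The motorcyclist is ahead, so the tram is moving toward it while the motorcyclist is moving away from the tram.
With source approaching and observer receding, f' = f · (v − v_o)/(v − v_s).
f' = 990 × (339 − 28.89)/(339 − 18.33) = 990 × 310.11/320.67 ≈ 957 Hz.

957 Hz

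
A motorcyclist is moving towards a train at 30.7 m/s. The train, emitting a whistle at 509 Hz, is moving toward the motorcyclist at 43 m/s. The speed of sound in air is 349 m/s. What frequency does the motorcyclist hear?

Both move, so f' = f · (v + v_o)/(v − v_s).
f' = 509 × (349 + 30.7)/(349 − 43) = 509 × 379.7/306 ≈ 632 Hz.

632 Hz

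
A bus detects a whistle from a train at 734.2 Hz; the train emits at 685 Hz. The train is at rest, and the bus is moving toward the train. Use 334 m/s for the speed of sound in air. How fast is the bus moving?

24.0 m/s

f' = f · (v + v_o)/v ⇒ v_o = v · |f'/f − 1|.
v_o = 334 × |734.2/685 − 1| = 334 × 0.07182 ≈ 24.0 m/s.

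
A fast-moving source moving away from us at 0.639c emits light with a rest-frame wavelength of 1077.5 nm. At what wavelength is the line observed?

2295.9 nm

Relativistic Doppler for wavelength: λ' = λ₀ · √((1 + β)/(1 − β)).
λ' = 1077.5 × √(1.6390/0.3610) = 1077.5 × 2.13077 ≈ 2295.9 nm.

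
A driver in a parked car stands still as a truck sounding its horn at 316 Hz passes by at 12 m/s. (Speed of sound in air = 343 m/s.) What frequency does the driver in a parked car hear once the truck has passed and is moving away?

Receding: f₂ = f · v/(v + v_s) = 316 × 343/355 ≈ 305 Hz.

305 Hz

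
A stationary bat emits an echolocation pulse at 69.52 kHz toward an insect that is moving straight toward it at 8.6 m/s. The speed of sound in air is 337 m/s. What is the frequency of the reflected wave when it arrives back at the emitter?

73.2 kHz

At the insect (a moving observer), f₁ = f₀ · (v + u)/v = 69.52 × 345.6/337 ≈ 71.3 kHz.
The reflection then acts as a moving source: f₂ = f₁ · v/(v − u) ≈ 73.2 kHz.
Equivalently f₂ = f₀ · (v + u)/(v − u).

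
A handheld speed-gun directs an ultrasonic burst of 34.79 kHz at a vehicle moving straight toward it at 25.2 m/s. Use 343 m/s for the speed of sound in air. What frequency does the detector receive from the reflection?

At the vehicle (a moving observer), f₁ = f₀ · (v + u)/v = 34.79 × 368.2/343 ≈ 37.3 kHz.
The reflection then acts as a moving source: f₂ = f₁ · v/(v − u) ≈ 40.3 kHz.

40.3 kHz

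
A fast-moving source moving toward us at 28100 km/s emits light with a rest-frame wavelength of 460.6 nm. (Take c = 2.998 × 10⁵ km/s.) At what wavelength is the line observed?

β = v/c = 28100/299800 = 0.0937.
Relativistic Doppler for wavelength: λ' = λ₀ · √((1 − β)/(1 + β)).
λ' = 460.6 × √(0.9063/1.0937) = 460.6 × 0.91028 ≈ 419.3 nm.

419.3 nm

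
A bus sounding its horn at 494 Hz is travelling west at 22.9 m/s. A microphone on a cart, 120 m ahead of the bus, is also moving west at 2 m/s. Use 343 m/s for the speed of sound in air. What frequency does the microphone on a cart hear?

The microphone on a cart is ahead, so the bus is moving toward it while the microphone on a cart is moving away from the bus.
General Doppler shift: f' = f · (v − v_o)/(v − v_s).
f' = 494 × (343 − 2)/(343 − 22.9) = 494 × 341/320.1 ≈ 526 Hz.

526 Hz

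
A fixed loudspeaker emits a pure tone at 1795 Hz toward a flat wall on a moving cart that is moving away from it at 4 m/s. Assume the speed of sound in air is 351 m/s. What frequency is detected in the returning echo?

1755 Hz

At the flat wall on a moving cart (a moving observer), f₁ = f₀ · (v − u)/v = 1795 × 347/351 ≈ 1775 Hz.
The reflection then acts as a moving source: f₂ = f₁ · v/(v + u) ≈ 1755 Hz.
Equivalently f₂ = f₀ · (v − u)/(v + u).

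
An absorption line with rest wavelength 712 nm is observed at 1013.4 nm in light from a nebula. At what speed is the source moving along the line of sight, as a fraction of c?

0.339c

λ'/λ₀ = 1.4233 > 1 (redshift), so the source is receding.
λ'/λ₀ = √((1 + β)/(1 − β)) for a receding source ⇒ β = (r² − 1)/(r² + 1) with r = λ'/λ₀.
β = (2.0258 − 1)/(2.0258 + 1) ≈ 0.339.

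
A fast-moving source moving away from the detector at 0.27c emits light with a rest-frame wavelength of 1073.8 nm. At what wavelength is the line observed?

Relativistic Doppler for wavelength: λ' = λ₀ · √((1 + β)/(1 − β)).
λ' = 1073.8 × √(1.2700/0.7300) = 1073.8 × 1.31899 ≈ 1416.3 nm.

1416.3 nm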